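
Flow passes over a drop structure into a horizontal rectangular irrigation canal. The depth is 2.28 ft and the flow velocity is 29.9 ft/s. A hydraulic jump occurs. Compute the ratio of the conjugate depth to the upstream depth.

Fr₁ = V₁/√(g·y₁) = 29.9/√(32.2×2.28) = 3.49.
By Bélanger, y₂/y₁ = ½[√(1 + 8Fr₁²) − 1] = ½[√98.42 − 1] = 4.46.

y₂/y₁ = 4.46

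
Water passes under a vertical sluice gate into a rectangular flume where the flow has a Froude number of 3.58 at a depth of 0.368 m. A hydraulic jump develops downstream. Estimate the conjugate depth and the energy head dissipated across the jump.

Fr₁ = 3.58 (given).
Conjugate-depth relation: y₂/y₁ = ½[√(1 + 8Fr₁²) − 1] = ½[√103.5 − 1] = 4.59.
y₂ = 4.59 × 0.368 = 1.69 m.
V₁ = Fr₁·√(g·y₁) = 3.58×√(9.81×0.368) = 6.80 m/s; q = V₁·y₁ = 2.50 m²/s. V₂ = q/y₂ = 2.50/1.69 = 1.48 m/s. E₁ = y₁ + V₁²/2g = 2.73 m; E₂ = y₂ + V₂²/2g = 1.80 m. ΔE = E₁ − E₂ = 0.926 m.

y₂ = 1.69 m; ΔE = 0.926 m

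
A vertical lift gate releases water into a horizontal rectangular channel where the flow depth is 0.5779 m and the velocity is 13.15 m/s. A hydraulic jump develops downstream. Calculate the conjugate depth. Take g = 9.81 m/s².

Fr₁ = V₁/√(g·y₁) = 13.15/√(9.81×0.5779) = 5.523.
By Bélanger, y₂/y₁ = ½[√(1 + 8Fr₁²) − 1] = ½[√245.02 − 1] = 7.327.
y₂ = 7.327 × 0.5779 = 4.234 m.

y₂ = 4.234 m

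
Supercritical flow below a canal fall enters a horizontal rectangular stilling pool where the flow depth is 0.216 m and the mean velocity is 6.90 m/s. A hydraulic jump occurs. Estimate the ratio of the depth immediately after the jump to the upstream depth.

y₂/y₁ = 6.22

Fr₁ = V₁/√(g·y₁) = 6.90/√(9.81×0.216) = 4.74.
Bélanger equation: y₂/y₁ = ½[√(1 + 8Fr₁²) − 1] = ½[√180.7 − 1] = 6.22.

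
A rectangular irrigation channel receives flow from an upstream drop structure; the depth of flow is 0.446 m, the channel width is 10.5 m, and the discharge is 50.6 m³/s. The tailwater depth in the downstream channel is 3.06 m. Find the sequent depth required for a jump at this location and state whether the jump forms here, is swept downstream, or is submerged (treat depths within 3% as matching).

y₂ = 3.04 m; the jump forms here

q = Q/b = 50.6/10.5 = 4.82 m²/s; V₁ = q/y₁ = 10.8 m/s. Fr₁ = V₁/√(g·y₁) = 5.17.
Sequent-depth ratio: y₂/y₁ = ½[√(1 + 8Fr₁²) − 1] = ½[√214.5 − 1] = 6.82.
y₂ = 6.82 × 0.446 = 3.04 m.
Tailwater y_tw = 3.06 m: y_tw ≈ y₂, so the jump forms here.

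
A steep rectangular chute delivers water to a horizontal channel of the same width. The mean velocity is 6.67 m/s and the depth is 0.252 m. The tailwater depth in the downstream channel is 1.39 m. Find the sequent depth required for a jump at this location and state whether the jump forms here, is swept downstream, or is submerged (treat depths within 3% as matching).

Fr₁ = V₁/√(g·y₁) = 6.67/√(9.81×0.252) = 4.24.
Bélanger equation: y₂/y₁ = ½[√(1 + 8Fr₁²) − 1] = ½[√145.0 − 1] = 5.52.
y₂ = 5.52 × 0.252 = 1.39 m.
Tailwater y_tw = 1.39 m: y_tw ≈ y₂, so the jump forms here.

y₂ = 1.39 m; the jump forms here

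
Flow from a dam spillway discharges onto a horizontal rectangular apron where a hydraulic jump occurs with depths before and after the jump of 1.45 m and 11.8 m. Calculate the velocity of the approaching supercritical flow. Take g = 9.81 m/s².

V₁ = 23.0 m/s

For a rectangular channel the momentum equation gives q² = ½·g·y₁·y₂·(y₁ + y₂) = ½×9.81×1.45×11.8×13.2 = 1112.
q = √1112 = 33.3 m²/s.
V₁ = q/y₁ = 33.3/1.45 = 23.0 m/s.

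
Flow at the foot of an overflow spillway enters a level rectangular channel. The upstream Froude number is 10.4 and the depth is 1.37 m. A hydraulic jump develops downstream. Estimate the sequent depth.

y₂ = 19.5 m

Fr₁ = 10.4 (given).
Bélanger equation: y₂/y₁ = ½[√(1 + 8Fr₁²) − 1] = ½[√866.3 − 1] = 14.2.
y₂ = 14.2 × 1.37 = 19.5 m.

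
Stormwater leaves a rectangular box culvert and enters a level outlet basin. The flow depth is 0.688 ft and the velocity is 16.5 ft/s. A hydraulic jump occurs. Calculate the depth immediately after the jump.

Fr₁ = V₁/√(g·y₁) = 16.5/√(32.2×0.688) = 3.51.
From the momentum equation for a rectangular channel, y₂/y₁ = ½[√(1 + 8Fr₁²) − 1] = ½[√99.31 − 1] = 4.48.
y₂ = 4.48 × 0.688 = 3.08 ft.

y₂ = 3.08 ft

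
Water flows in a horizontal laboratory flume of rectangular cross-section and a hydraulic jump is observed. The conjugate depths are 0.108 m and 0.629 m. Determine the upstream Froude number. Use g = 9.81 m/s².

For a rectangular channel the momentum equation gives q² = ½·g·y₁·y₂·(y₁ + y₂) = ½×9.81×0.108×0.629×0.737 = 0.246.
q = √0.246 = 0.496 m²/s.
V₁ = q/y₁ = 4.59 m/s; Fr₁ = V₁/√(g·y₁) = 4.46.

Fr₁ = 4.46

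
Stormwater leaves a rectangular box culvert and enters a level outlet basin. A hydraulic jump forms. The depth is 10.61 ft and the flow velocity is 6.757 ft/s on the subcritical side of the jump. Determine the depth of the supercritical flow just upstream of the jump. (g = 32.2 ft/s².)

Fr₂ = V₂/√(g·y₂) = 6.757/√(32.2×10.61) = 0.3656.
Since the conjugate-depth ratio holds either way, y₁/y₂ = ½[√(1 + 8Fr₂²) − 1] = ½[√2.0691 − 1] = 0.2192.
y₁ = 0.2192 × 10.61 = 2.326 ft.

y₁ = 2.326 ft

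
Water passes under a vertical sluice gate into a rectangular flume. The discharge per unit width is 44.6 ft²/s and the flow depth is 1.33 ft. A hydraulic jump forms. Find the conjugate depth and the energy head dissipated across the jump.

V₁ = q/y₁ = 44.6/1.33 = 33.5 ft/s. Fr₁ = V₁/√(g·y₁) = 33.5/√(32.2×1.33) = 5.12.
Conjugate-depth relation: y₂/y₁ = ½[√(1 + 8Fr₁²) − 1] = ½[√211.1 − 1] = 6.76.
y₂ = 6.76 × 1.33 = 9.00 ft.
V₂ = q/y₂ = 44.6/9.00 = 4.96 ft/s. E₁ = y₁ + V₁²/2g = 18.8 ft; E₂ = y₂ + V₂²/2g = 9.38 ft. ΔE = E₁ − E₂ = 9.41 ft.

y₂ = 9.00 ft; ΔE = 9.41 ft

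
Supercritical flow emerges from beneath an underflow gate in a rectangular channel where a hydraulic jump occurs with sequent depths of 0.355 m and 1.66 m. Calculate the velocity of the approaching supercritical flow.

V₁ = 6.80 m/s

For a rectangular channel the momentum equation gives q² = ½·g·y₁·y₂·(y₁ + y₂) = ½×9.81×0.355×1.66×2.01 = 5.82.
q = √5.82 = 2.41 m²/s.
V₁ = q/y₁ = 2.41/0.355 = 6.80 m/s.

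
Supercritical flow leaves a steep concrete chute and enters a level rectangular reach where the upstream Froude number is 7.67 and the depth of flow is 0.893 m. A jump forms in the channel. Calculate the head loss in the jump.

Fr₁ = 7.67 (given).
Conjugate-depth relation: y₂/y₁ = ½[√(1 + 8Fr₁²) − 1] = ½[√471.6 − 1] = 10.4.
y₂ = 10.4 × 0.893 = 9.25 m.
Head loss: ΔE = (y₂ − y₁)³/(4y₁y₂) = (9.25 − 0.893)³/(4×0.893×9.25) = 584/33.0 = 17.7 m.

ΔE = 17.7 m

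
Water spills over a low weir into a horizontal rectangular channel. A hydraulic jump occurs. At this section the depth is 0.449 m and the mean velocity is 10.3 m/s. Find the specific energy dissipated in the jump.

Fr₁ = V₁/√(g·y₁) = 10.3/√(9.81×0.449) = 4.91.
By Bélanger, y₂/y₁ = ½[√(1 + 8Fr₁²) − 1] = ½[√193.7 − 1] = 6.46.
y₂ = 6.46 × 0.449 = 2.90 m.
q = V₁·y₁ = 10.3 × 0.449 = 4.62 m²/s. V₂ = q/y₂ = 4.62/2.90 = 1.59 m/s. E₁ = y₁ + V₁²/2g = 5.86 m; E₂ = y₂ + V₂²/2g = 3.03 m. ΔE = E₁ − E₂ = 2.83 m.

ΔE = 2.83 m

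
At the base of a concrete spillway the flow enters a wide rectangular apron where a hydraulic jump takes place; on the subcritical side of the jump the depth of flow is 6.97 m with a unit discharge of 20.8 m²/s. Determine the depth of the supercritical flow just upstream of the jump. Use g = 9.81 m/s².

V₂ = q/y₂ = 20.8/6.97 = 2.98 m/s; Fr₂ = V₂/√(g·y₂) = 0.361.
Since the conjugate-depth ratio holds either way, y₁/y₂ = ½[√(1 + 8Fr₂²) − 1] = ½[√2.042 − 1] = 0.214.
y₁ = 0.214 × 6.97 = 1.49 m.

y₁ = 1.49 m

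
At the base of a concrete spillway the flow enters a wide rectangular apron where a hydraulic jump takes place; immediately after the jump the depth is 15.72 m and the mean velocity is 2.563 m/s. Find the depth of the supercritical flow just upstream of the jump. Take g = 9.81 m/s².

Fr₂ = V₂/√(g·y₂) = 2.563/√(9.81×15.72) = 0.2064.
Since the conjugate-depth ratio holds either way, y₁/y₂ = ½[√(1 + 8Fr₂²) − 1] = ½[√1.3408 − 1] = 0.07896.
y₁ = 0.07896 × 15.72 = 1.241 m.

y₁ = 1.241 m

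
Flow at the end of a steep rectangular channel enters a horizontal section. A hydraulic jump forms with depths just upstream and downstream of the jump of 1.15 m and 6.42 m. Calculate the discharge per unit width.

q = 16.6 m²/s

For a rectangular channel the momentum equation gives q² = ½·g·y₁·y₂·(y₁ + y₂) = ½×9.81×1.15×6.42×7.57 = 274.
q = √274 = 16.6 m²/s.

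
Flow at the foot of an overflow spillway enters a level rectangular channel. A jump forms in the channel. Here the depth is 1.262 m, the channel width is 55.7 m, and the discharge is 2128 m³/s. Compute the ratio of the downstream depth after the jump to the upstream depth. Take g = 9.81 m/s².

q = Q/b = 2128/55.7 = 38.20 m²/s; V₁ = q/y₁ = 30.27 m/s. Fr₁ = V₁/√(g·y₁) = 8.604.
By Bélanger, y₂/y₁ = ½[√(1 + 8Fr₁²) − 1] = ½[√593.21 − 1] = 11.68.

y₂/y₁ = 11.68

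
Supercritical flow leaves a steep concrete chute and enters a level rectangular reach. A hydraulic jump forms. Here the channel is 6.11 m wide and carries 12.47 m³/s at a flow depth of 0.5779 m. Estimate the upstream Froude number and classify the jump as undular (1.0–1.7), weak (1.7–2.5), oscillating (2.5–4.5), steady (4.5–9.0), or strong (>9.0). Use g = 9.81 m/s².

q = Q/b = 12.47/6.11 = 2.041 m²/s; V₁ = q/y₁ = 3.532 m/s. Fr₁ = V₁/√(g·y₁) = 1.483.
Fr₁ = 1.483 lies in the undular range.

Fr₁ = 1.483; undular jump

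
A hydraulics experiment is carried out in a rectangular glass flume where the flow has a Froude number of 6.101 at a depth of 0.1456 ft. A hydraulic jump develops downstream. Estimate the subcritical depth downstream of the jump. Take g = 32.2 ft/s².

y₂ = 1.186 ft

Fr₁ = 6.101 (given).
By Bélanger, y₂/y₁ = ½[√(1 + 8Fr₁²) − 1] = ½[√298.78 − 1] = 8.143.
y₂ = 8.143 × 0.1456 = 1.186 ft.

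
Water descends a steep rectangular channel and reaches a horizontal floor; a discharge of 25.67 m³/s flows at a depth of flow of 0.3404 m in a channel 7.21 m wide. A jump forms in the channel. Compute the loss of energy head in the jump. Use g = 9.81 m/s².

ΔE = 3.229 m

q = Q/b = 25.67/7.21 = 3.560 m²/s; V₁ = q/y₁ = 10.46 m/s. Fr₁ = V₁/√(g·y₁) = 5.724.
By Bélanger, y₂/y₁ = ½[√(1 + 8Fr₁²) − 1] = ½[√263.08 − 1] = 7.610.
y₂ = 7.610 × 0.3404 = 2.590 m.
Head loss: ΔE = (y₂ − y₁)³/(4y₁y₂) = (2.590 − 0.3404)³/(4×0.3404×2.590) = 11.39/3.527 = 3.229 m.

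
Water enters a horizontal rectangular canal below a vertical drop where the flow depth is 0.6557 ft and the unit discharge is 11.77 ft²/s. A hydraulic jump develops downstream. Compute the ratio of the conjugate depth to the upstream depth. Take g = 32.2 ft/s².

V₁ = q/y₁ = 11.77/0.6557 = 17.95 ft/s. Fr₁ = V₁/√(g·y₁) = 17.95/√(32.2×0.6557) = 3.907.
By Bélanger, y₂/y₁ = ½[√(1 + 8Fr₁²) − 1] = ½[√123.09 − 1] = 5.047.

y₂/y₁ = 5.047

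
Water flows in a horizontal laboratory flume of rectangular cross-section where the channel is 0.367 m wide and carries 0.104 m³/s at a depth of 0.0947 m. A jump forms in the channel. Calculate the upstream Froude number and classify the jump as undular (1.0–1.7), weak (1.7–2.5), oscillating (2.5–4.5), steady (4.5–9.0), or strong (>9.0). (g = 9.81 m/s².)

Fr₁ = 3.10; oscillating jump

q = Q/b = 0.104/0.367 = 0.283 m²/s; V₁ = q/y₁ = 2.99 m/s. Fr₁ = V₁/√(g·y₁) = 3.10.
Fr₁ = 3.10 lies in the oscillating range.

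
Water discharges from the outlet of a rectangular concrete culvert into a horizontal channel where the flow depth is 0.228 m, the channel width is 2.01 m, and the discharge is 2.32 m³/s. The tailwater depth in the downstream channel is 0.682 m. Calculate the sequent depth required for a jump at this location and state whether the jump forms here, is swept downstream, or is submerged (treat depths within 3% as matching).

y₂ = 0.983 m; the jump is swept downstream

q = Q/b = 2.32/2.01 = 1.15 m²/s; V₁ = q/y₁ = 5.06 m/s. Fr₁ = V₁/√(g·y₁) = 3.38.
By Bélanger, y₂/y₁ = ½[√(1 + 8Fr₁²) − 1] = ½[√92.66 − 1] = 4.31.
y₂ = 4.31 × 0.228 = 0.983 m.
Tailwater y_tw = 0.682 m: y_tw < y₂, so the jump is swept downstream.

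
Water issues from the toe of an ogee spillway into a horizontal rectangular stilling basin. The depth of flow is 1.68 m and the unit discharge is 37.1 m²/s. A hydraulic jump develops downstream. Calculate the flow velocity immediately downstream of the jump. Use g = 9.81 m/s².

V₂ = 3.06 m/s

V₁ = q/y₁ = 37.1/1.68 = 22.1 m/s. Fr₁ = V₁/√(g·y₁) = 22.1/√(9.81×1.68) = 5.44.
By Bélanger, y₂/y₁ = ½[√(1 + 8Fr₁²) − 1] = ½[√237.7 − 1] = 7.21.
y₂ = 7.21 × 1.68 = 12.1 m.
V₂ = q/y₂ = 37.1/12.1 = 3.06 m/s.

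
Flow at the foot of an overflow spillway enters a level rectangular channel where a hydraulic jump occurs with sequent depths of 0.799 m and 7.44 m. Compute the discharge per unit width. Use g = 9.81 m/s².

q = 15.5 m²/s

For a rectangular channel the momentum equation gives q² = ½·g·y₁·y₂·(y₁ + y₂) = ½×9.81×0.799×7.44×8.24 = 240.
q = √240 = 15.5 m²/s.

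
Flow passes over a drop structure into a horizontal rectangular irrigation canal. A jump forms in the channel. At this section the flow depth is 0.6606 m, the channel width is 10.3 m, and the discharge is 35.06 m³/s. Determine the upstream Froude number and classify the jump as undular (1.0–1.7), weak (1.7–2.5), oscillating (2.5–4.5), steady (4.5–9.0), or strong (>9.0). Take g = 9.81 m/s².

Fr₁ = 2.024; weak jump

q = Q/b = 35.06/10.3 = 3.404 m²/s; V₁ = q/y₁ = 5.153 m/s. Fr₁ = V₁/√(g·y₁) = 2.024.
Fr₁ = 2.024 lies in the weak range.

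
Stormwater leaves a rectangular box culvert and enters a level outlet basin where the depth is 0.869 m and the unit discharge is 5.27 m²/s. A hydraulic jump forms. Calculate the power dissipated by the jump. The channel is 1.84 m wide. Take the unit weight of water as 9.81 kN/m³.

P = 27.0 kW

V₁ = q/y₁ = 5.27/0.869 = 6.06 m/s. Fr₁ = V₁/√(g·y₁) = 6.06/√(9.81×0.869) = 2.08.
From the momentum equation for a rectangular channel, y₂/y₁ = ½[√(1 + 8Fr₁²) − 1] = ½[√35.51 − 1] = 2.48.
y₂ = 2.48 × 0.869 = 2.15 m.
V₂ = q/y₂ = 5.27/2.15 = 2.45 m/s. E₁ = y₁ + V₁²/2g = 2.74 m; E₂ = y₂ + V₂²/2g = 2.46 m. ΔE = E₁ − E₂ = 0.284 m.
Q = q·b = 5.27 × 1.84 = 9.70 m³/s. P = γ·Q·ΔE = 9.81 × 9.70 × 0.284 = 27.0 kW.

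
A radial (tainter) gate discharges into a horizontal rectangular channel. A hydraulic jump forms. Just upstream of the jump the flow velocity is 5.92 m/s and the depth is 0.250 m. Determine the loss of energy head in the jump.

Fr₁ = V₁/√(g·y₁) = 5.92/√(9.81×0.250) = 3.78.
From the momentum equation for a rectangular channel, y₂/y₁ = ½[√(1 + 8Fr₁²) − 1] = ½[√115.3 − 1] = 4.87.
y₂ = 4.87 × 0.250 = 1.22 m.
Head loss: ΔE = (y₂ − y₁)³/(4y₁y₂) = (1.22 − 0.250)³/(4×0.250×1.22) = 0.905/1.22 = 0.744 m.

ΔE = 0.744 m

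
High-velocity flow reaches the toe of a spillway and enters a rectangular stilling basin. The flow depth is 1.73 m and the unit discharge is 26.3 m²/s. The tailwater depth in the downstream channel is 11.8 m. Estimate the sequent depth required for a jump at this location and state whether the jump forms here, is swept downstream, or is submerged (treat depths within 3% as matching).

y₂ = 8.20 m; the jump is submerged

V₁ = q/y₁ = 26.3/1.73 = 15.2 m/s. Fr₁ = V₁/√(g·y₁) = 15.2/√(9.81×1.73) = 3.69.
Bélanger equation: y₂/y₁ = ½[√(1 + 8Fr₁²) − 1] = ½[√109.9 − 1] = 4.74.
y₂ = 4.74 × 1.73 = 8.20 m.
Tailwater y_tw = 11.8 m: y_tw > y₂, so the jump is submerged.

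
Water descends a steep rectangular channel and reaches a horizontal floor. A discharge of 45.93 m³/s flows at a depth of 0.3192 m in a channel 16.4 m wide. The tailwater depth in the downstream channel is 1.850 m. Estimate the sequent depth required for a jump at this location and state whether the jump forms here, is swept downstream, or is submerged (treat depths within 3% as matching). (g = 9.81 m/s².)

q = Q/b = 45.93/16.4 = 2.801 m²/s; V₁ = q/y₁ = 8.774 m/s. Fr₁ = V₁/√(g·y₁) = 4.958.
From the momentum equation for a rectangular channel, y₂/y₁ = ½[√(1 + 8Fr₁²) − 1] = ½[√197.67 − 1] = 6.530.
y₂ = 6.530 × 0.3192 = 2.084 m.
Tailwater y_tw = 1.850 m: y_tw < y₂, so the jump is swept downstream.

y₂ = 2.084 m; the jump is swept downstream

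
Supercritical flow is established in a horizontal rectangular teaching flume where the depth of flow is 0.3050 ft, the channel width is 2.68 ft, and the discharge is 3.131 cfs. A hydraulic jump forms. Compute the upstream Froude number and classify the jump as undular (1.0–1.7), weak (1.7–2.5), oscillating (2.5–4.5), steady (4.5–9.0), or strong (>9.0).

Fr₁ = 1.222; undular jump

q = Q/b = 3.131/2.68 = 1.168 ft²/s; V₁ = q/y₁ = 3.830 ft/s. Fr₁ = V₁/√(g·y₁) = 1.222.
Fr₁ = 1.222 lies in the undular range.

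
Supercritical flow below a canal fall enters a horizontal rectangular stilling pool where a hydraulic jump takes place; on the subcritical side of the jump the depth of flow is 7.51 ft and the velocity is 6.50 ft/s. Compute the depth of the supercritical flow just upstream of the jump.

y₁ = 2.06 ft

Fr₂ = V₂/√(g·y₂) = 6.50/√(32.2×7.51) = 0.418.
Applying the sequent-depth relation in reverse, y₁/y₂ = ½[√(1 + 8Fr₂²) − 1] = ½[√2.398 − 1] = 0.274.
y₁ = 0.274 × 7.51 = 2.06 ft.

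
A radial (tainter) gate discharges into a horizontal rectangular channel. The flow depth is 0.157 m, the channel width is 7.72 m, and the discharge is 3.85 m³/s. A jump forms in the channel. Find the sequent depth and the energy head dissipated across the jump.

y₂ = 0.495 m; ΔE = 0.124 m

q = Q/b = 3.85/7.72 = 0.499 m²/s; V₁ = q/y₁ = 3.18 m/s. Fr₁ = V₁/√(g·y₁) = 2.56.
Conjugate-depth relation: y₂/y₁ = ½[√(1 + 8Fr₁²) − 1] = ½[√53.41 − 1] = 3.15.
y₂ = 3.15 × 0.157 = 0.495 m.
Head loss: ΔE = (y₂ − y₁)³/(4y₁y₂) = (0.495 − 0.157)³/(4×0.157×0.495) = 0.0387/0.311 = 0.124 m.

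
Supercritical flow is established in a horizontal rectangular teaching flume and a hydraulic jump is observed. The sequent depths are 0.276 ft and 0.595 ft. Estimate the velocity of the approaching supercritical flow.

For a rectangular channel the momentum equation gives q² = ½·g·y₁·y₂·(y₁ + y₂) = ½×32.2×0.276×0.595×0.871 = 2.30.
q = √2.30 = 1.52 ft²/s.
V₁ = q/y₁ = 1.52/0.276 = 5.50 ft/s.

V₁ = 5.50 ft/s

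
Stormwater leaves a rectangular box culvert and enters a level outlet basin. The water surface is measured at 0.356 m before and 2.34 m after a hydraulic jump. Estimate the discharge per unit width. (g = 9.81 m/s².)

For a rectangular channel the momentum equation gives q² = ½·g·y₁·y₂·(y₁ + y₂) = ½×9.81×0.356×2.34×2.70 = 11.0.
q = √11.0 = 3.32 m²/s.

q = 3.32 m²/s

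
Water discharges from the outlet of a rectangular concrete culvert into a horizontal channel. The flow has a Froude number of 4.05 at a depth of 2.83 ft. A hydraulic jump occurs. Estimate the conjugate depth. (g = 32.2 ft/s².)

y₂ = 14.9 ft

Fr₁ = 4.05 (given).
Conjugate-depth relation: y₂/y₁ = ½[√(1 + 8Fr₁²) − 1] = ½[√132.2 − 1] = 5.25.
y₂ = 5.25 × 2.83 = 14.9 ft.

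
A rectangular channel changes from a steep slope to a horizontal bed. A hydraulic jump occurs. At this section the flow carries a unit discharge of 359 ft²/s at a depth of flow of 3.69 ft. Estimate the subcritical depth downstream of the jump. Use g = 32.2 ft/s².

V₁ = q/y₁ = 359/3.69 = 97.3 ft/s. Fr₁ = V₁/√(g·y₁) = 97.3/√(32.2×3.69) = 8.93.
Bélanger equation: y₂/y₁ = ½[√(1 + 8Fr₁²) − 1] = ½[√638.3 − 1] = 12.1.
y₂ = 12.1 × 3.69 = 44.8 ft.

y₂ = 44.8 ft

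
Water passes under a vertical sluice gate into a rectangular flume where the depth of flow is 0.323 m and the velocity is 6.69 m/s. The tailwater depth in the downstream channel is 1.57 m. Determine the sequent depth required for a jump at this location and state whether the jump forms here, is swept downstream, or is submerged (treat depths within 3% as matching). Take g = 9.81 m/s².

y₂ = 1.56 m; the jump forms here

Fr₁ = V₁/√(g·y₁) = 6.69/√(9.81×0.323) = 3.76.
Sequent-depth ratio: y₂/y₁ = ½[√(1 + 8Fr₁²) − 1] = ½[√114.0 − 1] = 4.84.
y₂ = 4.84 × 0.323 = 1.56 m.
Tailwater y_tw = 1.57 m: y_tw ≈ y₂, so the jump forms here.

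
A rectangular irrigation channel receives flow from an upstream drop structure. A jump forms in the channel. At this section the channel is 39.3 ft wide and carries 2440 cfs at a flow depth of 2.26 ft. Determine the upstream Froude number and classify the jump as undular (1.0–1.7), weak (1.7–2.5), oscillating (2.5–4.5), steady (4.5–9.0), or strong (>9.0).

Fr₁ = 3.22; oscillating jump

q = Q/b = 2440/39.3 = 62.1 ft²/s; V₁ = q/y₁ = 27.5 ft/s. Fr₁ = V₁/√(g·y₁) = 3.22.
Fr₁ = 3.22 lies in the oscillating range.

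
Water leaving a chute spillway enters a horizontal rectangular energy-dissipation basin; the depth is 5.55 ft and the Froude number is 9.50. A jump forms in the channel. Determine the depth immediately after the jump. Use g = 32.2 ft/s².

Fr₁ = 9.50 (given).
Conjugate-depth relation: y₂/y₁ = ½[√(1 + 8Fr₁²) − 1] = ½[√723.0 − 1] = 12.9.
y₂ = 12.9 × 5.55 = 71.8 ft.

y₂ = 71.8 ft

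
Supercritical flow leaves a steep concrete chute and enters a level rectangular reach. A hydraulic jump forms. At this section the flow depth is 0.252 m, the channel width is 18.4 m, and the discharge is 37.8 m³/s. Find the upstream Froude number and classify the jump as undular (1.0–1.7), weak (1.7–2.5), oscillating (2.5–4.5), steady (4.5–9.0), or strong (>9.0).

q = Q/b = 37.8/18.4 = 2.05 m²/s; V₁ = q/y₁ = 8.15 m/s. Fr₁ = V₁/√(g·y₁) = 5.18.
Fr₁ = 5.18 lies in the steady range.

Fr₁ = 5.18; steady jump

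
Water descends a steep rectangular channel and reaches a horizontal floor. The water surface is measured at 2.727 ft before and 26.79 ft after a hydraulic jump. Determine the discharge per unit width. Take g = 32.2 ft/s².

q = 186.3 ft²/s

For a rectangular channel the momentum equation gives q² = ½·g·y₁·y₂·(y₁ + y₂) = ½×32.2×2.727×26.79×29.52 = 34718.
q = √34718 = 186.3 ft²/s.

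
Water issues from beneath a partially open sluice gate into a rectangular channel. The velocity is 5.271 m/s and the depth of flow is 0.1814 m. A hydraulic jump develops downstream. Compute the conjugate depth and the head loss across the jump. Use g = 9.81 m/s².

Fr₁ = V₁/√(g·y₁) = 5.271/√(9.81×0.1814) = 3.951.
By Bélanger, y₂/y₁ = ½[√(1 + 8Fr₁²) − 1] = ½[√125.90 − 1] = 5.110.
y₂ = 5.110 × 0.1814 = 0.9270 m.
Head loss: ΔE = (y₂ − y₁)³/(4y₁y₂) = (0.9270 − 0.1814)³/(4×0.1814×0.9270) = 0.4145/0.6726 = 0.6162 m.

y₂ = 0.9270 m; ΔE = 0.6162 m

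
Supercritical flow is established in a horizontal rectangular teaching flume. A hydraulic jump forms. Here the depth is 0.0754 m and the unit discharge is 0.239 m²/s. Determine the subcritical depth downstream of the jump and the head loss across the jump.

y₂ = 0.357 m; ΔE = 0.208 m

V₁ = q/y₁ = 0.239/0.0754 = 3.17 m/s. Fr₁ = V₁/√(g·y₁) = 3.17/√(9.81×0.0754) = 3.69.
From the momentum equation for a rectangular channel, y₂/y₁ = ½[√(1 + 8Fr₁²) − 1] = ½[√109.7 − 1] = 4.74.
y₂ = 4.74 × 0.0754 = 0.357 m.
V₂ = q/y₂ = 0.239/0.357 = 0.669 m/s. E₁ = y₁ + V₁²/2g = 0.587 m; E₂ = y₂ + V₂²/2g = 0.380 m. ΔE = E₁ − E₂ = 0.208 m.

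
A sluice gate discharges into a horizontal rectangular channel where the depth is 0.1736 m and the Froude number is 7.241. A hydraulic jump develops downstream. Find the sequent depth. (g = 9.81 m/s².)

Fr₁ = 7.241 (given).
Conjugate-depth relation: y₂/y₁ = ½[√(1 + 8Fr₁²) − 1] = ½[√420.46 − 1] = 9.753.
y₂ = 9.753 × 0.1736 = 1.693 m.

y₂ = 1.693 m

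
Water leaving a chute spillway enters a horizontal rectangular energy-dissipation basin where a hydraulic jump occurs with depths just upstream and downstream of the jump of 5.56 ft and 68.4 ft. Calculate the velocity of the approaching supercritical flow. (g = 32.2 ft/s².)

V₁ = 121 ft/s

For a rectangular channel the momentum equation gives q² = ½·g·y₁·y₂·(y₁ + y₂) = ½×32.2×5.56×68.4×74.0 = 452849.
q = √452849 = 673 ft²/s.
V₁ = q/y₁ = 673/5.56 = 121 ft/s.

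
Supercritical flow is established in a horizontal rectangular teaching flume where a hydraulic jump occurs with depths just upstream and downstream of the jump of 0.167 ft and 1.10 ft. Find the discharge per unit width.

q = 1.94 ft²/s

For a rectangular channel the momentum equation gives q² = ½·g·y₁·y₂·(y₁ + y₂) = ½×32.2×0.167×1.10×1.27 = 3.75.
q = √3.75 = 1.94 ft²/s.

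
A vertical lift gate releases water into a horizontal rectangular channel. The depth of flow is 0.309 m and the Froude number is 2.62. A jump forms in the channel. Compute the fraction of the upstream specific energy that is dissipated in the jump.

ΔE/E₁ = 0.195 (19.5%)

Fr₁ = 2.62 (given).
Bélanger equation: y₂/y₁ = ½[√(1 + 8Fr₁²) − 1] = ½[√55.92 − 1] = 3.24.
y₂ = 3.24 × 0.309 = 1.00 m.
E₁ = y₁(1 + Fr₁²/2) = 0.309×(1 + 2.62²/2) = 1.37 m. ΔE = (y₂ − y₁)³/(4y₁y₂) = 0.268 m. ΔE/E₁ = 0.268/1.37 = 0.195.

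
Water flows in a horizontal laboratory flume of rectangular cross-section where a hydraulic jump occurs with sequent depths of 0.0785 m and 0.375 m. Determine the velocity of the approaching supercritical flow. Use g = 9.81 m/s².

V₁ = 3.26 m/s

For a rectangular channel the momentum equation gives q² = ½·g·y₁·y₂·(y₁ + y₂) = ½×9.81×0.0785×0.375×0.454 = 0.0655.
q = √0.0655 = 0.256 m²/s.
V₁ = q/y₁ = 0.256/0.0785 = 3.26 m/s.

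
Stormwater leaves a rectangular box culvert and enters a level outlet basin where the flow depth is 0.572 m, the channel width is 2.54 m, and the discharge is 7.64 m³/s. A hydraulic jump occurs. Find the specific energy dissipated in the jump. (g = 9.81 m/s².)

ΔE = 0.253 m

q = Q/b = 7.64/2.54 = 3.01 m²/s; V₁ = q/y₁ = 5.26 m/s. Fr₁ = V₁/√(g·y₁) = 2.22.
Bélanger equation: y₂/y₁ = ½[√(1 + 8Fr₁²) − 1] = ½[√40.42 − 1] = 2.68.
y₂ = 2.68 × 0.572 = 1.53 m.
Head loss: ΔE = (y₂ − y₁)³/(4y₁y₂) = (1.53 − 0.572)³/(4×0.572×1.53) = 0.886/3.51 = 0.253 m.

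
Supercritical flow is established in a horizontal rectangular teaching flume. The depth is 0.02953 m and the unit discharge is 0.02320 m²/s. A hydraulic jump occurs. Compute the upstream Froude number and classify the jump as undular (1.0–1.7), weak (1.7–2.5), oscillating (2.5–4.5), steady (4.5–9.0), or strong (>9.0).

V₁ = q/y₁ = 0.02320/0.02953 = 0.7856 m/s. Fr₁ = V₁/√(g·y₁) = 0.7856/√(9.81×0.02953) = 1.460.
Fr₁ = 1.460 lies in the undular range.

Fr₁ = 1.460; undular jump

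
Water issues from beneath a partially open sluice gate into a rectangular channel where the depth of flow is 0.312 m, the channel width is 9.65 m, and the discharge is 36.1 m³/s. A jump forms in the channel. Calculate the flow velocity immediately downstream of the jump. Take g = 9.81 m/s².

V₂ = 1.30 m/s

q = Q/b = 36.1/9.65 = 3.74 m²/s; V₁ = q/y₁ = 12.0 m/s. Fr₁ = V₁/√(g·y₁) = 6.85.
From the momentum equation for a rectangular channel, y₂/y₁ = ½[√(1 + 8Fr₁²) − 1] = ½[√376.8 − 1] = 9.21.
y₂ = 9.21 × 0.312 = 2.87 m.
V₂ = q/y₂ = 3.74/2.87 = 1.30 m/s.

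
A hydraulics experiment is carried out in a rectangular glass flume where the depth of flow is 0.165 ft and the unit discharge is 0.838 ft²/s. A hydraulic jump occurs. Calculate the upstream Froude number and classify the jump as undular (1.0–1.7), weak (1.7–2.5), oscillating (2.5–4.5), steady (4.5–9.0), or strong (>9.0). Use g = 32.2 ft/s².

V₁ = q/y₁ = 0.838/0.165 = 5.08 ft/s. Fr₁ = V₁/√(g·y₁) = 5.08/√(32.2×0.165) = 2.20.
Fr₁ = 2.20 lies in the weak range.

Fr₁ = 2.20; weak jump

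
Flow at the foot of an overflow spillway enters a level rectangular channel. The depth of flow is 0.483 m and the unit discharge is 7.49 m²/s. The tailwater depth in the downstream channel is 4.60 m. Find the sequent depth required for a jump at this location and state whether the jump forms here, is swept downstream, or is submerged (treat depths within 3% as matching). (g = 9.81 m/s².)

y₂ = 4.63 m; the jump forms here

V₁ = q/y₁ = 7.49/0.483 = 15.5 m/s. Fr₁ = V₁/√(g·y₁) = 15.5/√(9.81×0.483) = 7.12.
Bélanger equation: y₂/y₁ = ½[√(1 + 8Fr₁²) − 1] = ½[√407.0 − 1] = 9.59.
y₂ = 9.59 × 0.483 = 4.63 m.
Tailwater y_tw = 4.60 m: y_tw ≈ y₂, so the jump forms here.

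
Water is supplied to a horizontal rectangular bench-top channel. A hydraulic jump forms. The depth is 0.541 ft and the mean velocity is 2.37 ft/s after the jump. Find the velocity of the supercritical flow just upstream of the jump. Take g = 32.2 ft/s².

Fr₂ = V₂/√(g·y₂) = 2.37/√(32.2×0.541) = 0.568.
The Bélanger relation is symmetric: y₁/y₂ = ½[√(1 + 8Fr₂²) − 1] = ½[√3.579 − 1] = 0.446.
y₁ = 0.446 × 0.541 = 0.241 ft.
V₁ = q/y₁ = 1.28/0.241 = 5.31 ft/s.

V₁ = 5.31 ft/s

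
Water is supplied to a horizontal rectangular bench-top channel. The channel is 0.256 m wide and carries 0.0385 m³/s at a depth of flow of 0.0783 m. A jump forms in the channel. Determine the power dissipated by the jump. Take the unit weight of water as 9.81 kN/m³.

q = Q/b = 0.0385/0.256 = 0.150 m²/s; V₁ = q/y₁ = 1.92 m/s. Fr₁ = V₁/√(g·y₁) = 2.19.
From the momentum equation for a rectangular channel, y₂/y₁ = ½[√(1 + 8Fr₁²) − 1] = ½[√39.42 − 1] = 2.64.
y₂ = 2.64 × 0.0783 = 0.207 m.
V₂ = q/y₂ = 0.150/0.207 = 0.728 m/s. E₁ = y₁ + V₁²/2g = 0.266 m; E₂ = y₂ + V₂²/2g = 0.234 m. ΔE = E₁ − E₂ = 0.0327 m.
P = γ·Q·ΔE = 9.81 × 0.0385 × 0.0327 = 0.0123 kW.

P = 0.0123 kW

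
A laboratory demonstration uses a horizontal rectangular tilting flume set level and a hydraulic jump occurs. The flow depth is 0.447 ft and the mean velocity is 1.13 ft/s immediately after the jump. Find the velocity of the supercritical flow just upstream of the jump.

V₁ = 7.35 ft/s

Fr₂ = V₂/√(g·y₂) = 1.13/√(32.2×0.447) = 0.298.
From the momentum equation (using Fr₂), y₁/y₂ = ½[√(1 + 8Fr₂²) − 1] = ½[√1.710 − 1] = 0.154.
y₁ = 0.154 × 0.447 = 0.0687 ft.
V₁ = q/y₁ = 0.505/0.0687 = 7.35 ft/s.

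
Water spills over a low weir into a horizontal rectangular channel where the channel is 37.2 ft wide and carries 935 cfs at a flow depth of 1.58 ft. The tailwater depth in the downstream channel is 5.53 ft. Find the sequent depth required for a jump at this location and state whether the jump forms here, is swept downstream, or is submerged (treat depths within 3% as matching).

q = Q/b = 935/37.2 = 25.1 ft²/s; V₁ = q/y₁ = 15.9 ft/s. Fr₁ = V₁/√(g·y₁) = 2.23.
Bélanger equation: y₂/y₁ = ½[√(1 + 8Fr₁²) − 1] = ½[√40.79 − 1] = 2.69.
y₂ = 2.69 × 1.58 = 4.26 ft.
Tailwater y_tw = 5.53 ft: y_tw > y₂, so the jump is submerged.

y₂ = 4.26 ft; the jump is submerged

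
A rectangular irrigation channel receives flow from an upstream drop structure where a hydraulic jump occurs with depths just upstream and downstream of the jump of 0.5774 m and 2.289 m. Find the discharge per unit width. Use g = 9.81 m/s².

For a rectangular channel the momentum equation gives q² = ½·g·y₁·y₂·(y₁ + y₂) = ½×9.81×0.5774×2.289×2.866 = 18.58.
q = √18.58 = 4.311 m²/s.

q = 4.311 m²/s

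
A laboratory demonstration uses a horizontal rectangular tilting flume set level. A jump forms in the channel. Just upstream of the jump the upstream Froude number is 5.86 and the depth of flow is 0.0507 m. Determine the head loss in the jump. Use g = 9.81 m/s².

Fr₁ = 5.86 (given).
From the momentum equation for a rectangular channel, y₂/y₁ = ½[√(1 + 8Fr₁²) − 1] = ½[√275.7 − 1] = 7.80.
y₂ = 7.80 × 0.0507 = 0.396 m.
Head loss: ΔE = (y₂ − y₁)³/(4y₁y₂) = (0.396 − 0.0507)³/(4×0.0507×0.396) = 0.0410/0.0802 = 0.511 m.

ΔE = 0.511 m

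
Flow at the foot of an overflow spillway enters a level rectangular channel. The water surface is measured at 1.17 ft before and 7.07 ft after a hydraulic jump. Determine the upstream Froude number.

For a rectangular channel the momentum equation gives q² = ½·g·y₁·y₂·(y₁ + y₂) = ½×32.2×1.17×7.07×8.24 = 1097.
q = √1097 = 33.1 ft²/s.
V₁ = q/y₁ = 28.3 ft/s; Fr₁ = V₁/√(g·y₁) = 4.61.

Fr₁ = 4.61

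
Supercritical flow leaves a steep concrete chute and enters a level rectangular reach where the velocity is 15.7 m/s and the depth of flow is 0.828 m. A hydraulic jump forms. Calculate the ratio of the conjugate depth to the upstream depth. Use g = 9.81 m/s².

Fr₁ = V₁/√(g·y₁) = 15.7/√(9.81×0.828) = 5.51.
By Bélanger, y₂/y₁ = ½[√(1 + 8Fr₁²) − 1] = ½[√243.8 − 1] = 7.31.

y₂/y₁ = 7.31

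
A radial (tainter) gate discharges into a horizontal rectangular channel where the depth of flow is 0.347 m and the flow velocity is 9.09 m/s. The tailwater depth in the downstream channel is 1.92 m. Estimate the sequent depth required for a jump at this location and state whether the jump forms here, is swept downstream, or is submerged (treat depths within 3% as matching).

Fr₁ = V₁/√(g·y₁) = 9.09/√(9.81×0.347) = 4.93.
Conjugate-depth relation: y₂/y₁ = ½[√(1 + 8Fr₁²) − 1] = ½[√195.2 − 1] = 6.49.
y₂ = 6.49 × 0.347 = 2.25 m.
Tailwater y_tw = 1.92 m: y_tw < y₂, so the jump is swept downstream.

y₂ = 2.25 m; the jump is swept downstream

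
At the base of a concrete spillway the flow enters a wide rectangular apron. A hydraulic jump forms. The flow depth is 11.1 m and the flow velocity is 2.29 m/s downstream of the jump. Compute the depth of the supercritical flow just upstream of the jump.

Fr₂ = V₂/√(g·y₂) = 2.29/√(9.81×11.1) = 0.219.
From the momentum equation (using Fr₂), y₁/y₂ = ½[√(1 + 8Fr₂²) − 1] = ½[√1.385 − 1] = 0.0885.
y₁ = 0.0885 × 11.1 = 0.982 m.

y₁ = 0.982 m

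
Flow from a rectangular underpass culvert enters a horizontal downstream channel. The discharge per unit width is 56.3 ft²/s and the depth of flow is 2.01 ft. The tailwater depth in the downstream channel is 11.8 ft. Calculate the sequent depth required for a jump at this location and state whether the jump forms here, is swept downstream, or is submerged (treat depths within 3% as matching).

y₂ = 8.94 ft; the jump is submerged

V₁ = q/y₁ = 56.3/2.01 = 28.0 ft/s. Fr₁ = V₁/√(g·y₁) = 28.0/√(32.2×2.01) = 3.48.
By Bélanger, y₂/y₁ = ½[√(1 + 8Fr₁²) − 1] = ½[√97.98 − 1] = 4.45.
y₂ = 4.45 × 2.01 = 8.94 ft.
Tailwater y_tw = 11.8 ft: y_tw > y₂, so the jump is submerged.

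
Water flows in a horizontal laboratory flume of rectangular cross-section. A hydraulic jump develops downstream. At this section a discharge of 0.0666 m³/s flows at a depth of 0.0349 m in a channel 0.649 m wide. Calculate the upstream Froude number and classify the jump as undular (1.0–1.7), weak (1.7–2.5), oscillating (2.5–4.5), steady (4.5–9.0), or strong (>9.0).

Fr₁ = 5.03; steady jump

q = Q/b = 0.0666/0.649 = 0.103 m²/s; V₁ = q/y₁ = 2.94 m/s. Fr₁ = V₁/√(g·y₁) = 5.03.
Fr₁ = 5.03 lies in the steady range.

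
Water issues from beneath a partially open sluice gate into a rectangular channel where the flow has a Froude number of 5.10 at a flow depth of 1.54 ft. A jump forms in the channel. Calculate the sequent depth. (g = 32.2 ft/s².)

Fr₁ = 5.10 (given).
By Bélanger, y₂/y₁ = ½[√(1 + 8Fr₁²) − 1] = ½[√209.1 − 1] = 6.73.
y₂ = 6.73 × 1.54 = 10.4 ft.

y₂ = 10.4 ft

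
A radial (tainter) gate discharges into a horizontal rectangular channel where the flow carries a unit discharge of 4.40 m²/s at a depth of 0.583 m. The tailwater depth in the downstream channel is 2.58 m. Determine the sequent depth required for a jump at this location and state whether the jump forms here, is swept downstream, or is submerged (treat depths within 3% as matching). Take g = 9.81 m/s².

y₂ = 2.33 m; the jump is submerged

V₁ = q/y₁ = 4.40/0.583 = 7.55 m/s. Fr₁ = V₁/√(g·y₁) = 7.55/√(9.81×0.583) = 3.16.
Bélanger equation: y₂/y₁ = ½[√(1 + 8Fr₁²) − 1] = ½[√80.67 − 1] = 3.99.
y₂ = 3.99 × 0.583 = 2.33 m.
Tailwater y_tw = 2.58 m: y_tw > y₂, so the jump is submerged.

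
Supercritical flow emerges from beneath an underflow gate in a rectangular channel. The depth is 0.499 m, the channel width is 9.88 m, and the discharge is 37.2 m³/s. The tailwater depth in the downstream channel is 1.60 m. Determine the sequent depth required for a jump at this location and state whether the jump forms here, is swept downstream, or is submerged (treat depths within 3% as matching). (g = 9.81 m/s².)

q = Q/b = 37.2/9.88 = 3.77 m²/s; V₁ = q/y₁ = 7.55 m/s. Fr₁ = V₁/√(g·y₁) = 3.41.
Bélanger equation: y₂/y₁ = ½[√(1 + 8Fr₁²) − 1] = ½[√94.04 − 1] = 4.35.
y₂ = 4.35 × 0.499 = 2.17 m.
Tailwater y_tw = 1.60 m: y_tw < y₂, so the jump is swept downstream.

y₂ = 2.17 m; the jump is swept downstream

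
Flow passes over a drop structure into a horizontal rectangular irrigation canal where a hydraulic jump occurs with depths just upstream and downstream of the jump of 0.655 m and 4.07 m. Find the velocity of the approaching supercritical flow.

For a rectangular channel the momentum equation gives q² = ½·g·y₁·y₂·(y₁ + y₂) = ½×9.81×0.655×4.07×4.73 = 61.8.
q = √61.8 = 7.86 m²/s.
V₁ = q/y₁ = 7.86/0.655 = 12.0 m/s.

V₁ = 12.0 m/s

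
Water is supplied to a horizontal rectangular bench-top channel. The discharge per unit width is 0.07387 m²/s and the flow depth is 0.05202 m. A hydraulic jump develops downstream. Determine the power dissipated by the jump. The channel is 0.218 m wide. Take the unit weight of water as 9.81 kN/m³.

V₁ = q/y₁ = 0.07387/0.05202 = 1.420 m/s. Fr₁ = V₁/√(g·y₁) = 1.420/√(9.81×0.05202) = 1.988.
Bélanger equation: y₂/y₁ = ½[√(1 + 8Fr₁²) − 1] = ½[√32.612 − 1] = 2.355.
y₂ = 2.355 × 0.05202 = 0.1225 m.
Head loss: ΔE = (y₂ − y₁)³/(4y₁y₂) = (0.1225 − 0.05202)³/(4×0.05202×0.1225) = 0.0003505/0.02549 = 0.01375 m.
Q = q·b = 0.07387 × 0.218 = 0.01610 m³/s. P = γ·Q·ΔE = 9.81 × 0.01610 × 0.01375 = 0.002172 kW.

P = 0.002172 kW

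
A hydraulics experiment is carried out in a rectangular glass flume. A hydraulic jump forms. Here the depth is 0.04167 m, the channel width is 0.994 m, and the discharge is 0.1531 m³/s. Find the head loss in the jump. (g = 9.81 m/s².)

q = Q/b = 0.1531/0.994 = 0.1540 m²/s; V₁ = q/y₁ = 3.696 m/s. Fr₁ = V₁/√(g·y₁) = 5.781.
From the momentum equation for a rectangular channel, y₂/y₁ = ½[√(1 + 8Fr₁²) − 1] = ½[√268.38 − 1] = 7.691.
y₂ = 7.691 × 0.04167 = 0.3205 m.
Head loss: ΔE = (y₂ − y₁)³/(4y₁y₂) = (0.3205 − 0.04167)³/(4×0.04167×0.3205) = 0.02168/0.05342 = 0.4058 m.

ΔE = 0.4058 m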